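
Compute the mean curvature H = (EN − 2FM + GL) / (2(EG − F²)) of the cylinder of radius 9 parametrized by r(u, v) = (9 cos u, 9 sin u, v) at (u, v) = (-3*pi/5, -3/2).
H = -1/18

With E = 81, F = 0, G = 1, L = -9, M = 0, N = 0, assemble
  H = (EN − 2FM + GL) / (2(EG − F²)) = -1/18.
At (u, v) = (-3*pi/5, -3/2): H = -1/18.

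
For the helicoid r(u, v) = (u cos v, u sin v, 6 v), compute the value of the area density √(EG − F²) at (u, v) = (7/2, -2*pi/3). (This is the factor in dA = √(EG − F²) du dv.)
√(EG − F²)|_{(7/2, -2*pi/3)} = sqrt(193)/2

E = 1, F = 0, G = u^2 + 36, so EG − F² = u^2 + 36. Taking the positive square root: √(EG − F²) = sqrt(u^2 + 36). At (u, v) = (7/2, -2*pi/3): sqrt(193)/2.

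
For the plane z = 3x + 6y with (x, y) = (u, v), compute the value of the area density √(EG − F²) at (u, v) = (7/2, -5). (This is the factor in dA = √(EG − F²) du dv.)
√(EG − F²)|_{(7/2, -5)} = sqrt(46)

E = 10, F = 18, G = 37, so EG − F² = 46. Taking the positive square root: √(EG − F²) = sqrt(46). At (u, v) = (7/2, -5): sqrt(46).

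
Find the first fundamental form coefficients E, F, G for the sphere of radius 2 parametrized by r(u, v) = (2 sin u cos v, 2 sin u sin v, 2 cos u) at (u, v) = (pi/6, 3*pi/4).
E = 4;  F = 0;  G = 1

Partials: r_u = (2*cos(u)*cos(v), 2*sin(v)*cos(u), -2*sin(u)), r_v = (-2*sin(u)*sin(v), 2*sin(u)*cos(v), 0). As functions of (u, v):
  E = r_u · r_u = 4,
  F = r_u · r_v = 0,
  G = r_v · r_v = 4*sin(u)^2.
Evaluating at (u, v) = (pi/6, 3*pi/4): E = 4, F = 0, G = 1.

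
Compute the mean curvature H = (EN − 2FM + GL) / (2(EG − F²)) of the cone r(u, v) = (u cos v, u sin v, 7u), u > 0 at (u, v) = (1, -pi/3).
H = 7*sqrt(2)/20

With E = 50, F = 0, G = u^2, L = 0, M = 0, N = 7*sqrt(2)*u^2/(10*Abs(u)), assemble
  H = (EN − 2FM + GL) / (2(EG − F²)) = 7*sqrt(2)/(20*Abs(u)).
At (u, v) = (1, -pi/3): H = 7*sqrt(2)/20.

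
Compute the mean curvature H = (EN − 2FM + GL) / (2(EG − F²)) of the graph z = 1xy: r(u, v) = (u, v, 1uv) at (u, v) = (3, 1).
H = -3*sqrt(11)/121

With E = v^2 + 1, F = u*v, G = u^2 + 1, L = 0, M = 1/sqrt(u^2 + v^2 + 1), N = 0, assemble
  H = (EN − 2FM + GL) / (2(EG − F²)) = -u*v/(u^2 + v^2 + 1)^(3/2).
At (u, v) = (3, 1): H = -3*sqrt(11)/121.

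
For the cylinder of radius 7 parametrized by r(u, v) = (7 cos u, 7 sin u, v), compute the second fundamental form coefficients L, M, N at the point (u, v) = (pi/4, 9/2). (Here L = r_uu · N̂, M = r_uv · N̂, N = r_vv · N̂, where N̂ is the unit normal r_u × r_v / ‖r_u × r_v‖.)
L = -7;  M = 0;  N = 0

Compute the unit normal N̂(u, v) = (cos(u), sin(u), 0), and the second partials r_uu, r_uv, r_vv. Take dot products:
  L(u, v) = r_uu · N̂ = -7,
  M(u, v) = r_uv · N̂ = 0,
  N(u, v) = r_vv · N̂ = 0.
Evaluating at (u, v) = (pi/4, 9/2):
  L = -7, M = 0, N = 0.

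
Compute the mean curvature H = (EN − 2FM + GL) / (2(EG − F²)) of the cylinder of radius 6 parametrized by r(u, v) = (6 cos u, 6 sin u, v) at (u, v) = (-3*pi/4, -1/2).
H = -1/12

With E = 36, F = 0, G = 1, L = -6, M = 0, N = 0, assemble
  H = (EN − 2FM + GL) / (2(EG − F²)) = -1/12.
At (u, v) = (-3*pi/4, -1/2): H = -1/12.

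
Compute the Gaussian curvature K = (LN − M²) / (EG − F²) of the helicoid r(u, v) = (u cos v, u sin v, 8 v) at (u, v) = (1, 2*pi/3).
K = -64/4225

Coefficients of the first fundamental form: E = 1, F = 0, G = u^2 + 64.
Coefficients of the second fundamental form: L = 0, M = -8/sqrt(u^2 + 64), N = 0.
Assemble K = (LN − M²)/(EG − F²) = -64/(u^2 + 64)^2. At (u, v) = (1, 2*pi/3): K = -64/4225.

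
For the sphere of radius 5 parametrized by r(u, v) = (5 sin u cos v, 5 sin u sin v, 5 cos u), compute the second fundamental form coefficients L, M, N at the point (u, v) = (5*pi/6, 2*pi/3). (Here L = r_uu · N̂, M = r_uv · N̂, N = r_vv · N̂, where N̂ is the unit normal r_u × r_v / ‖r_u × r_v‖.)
L = -5;  M = 0;  N = -5/4

Compute the unit normal N̂(u, v) = (sin(u)^2*cos(v)/Abs(sin(u)), sin(u)^2*sin(v)/Abs(sin(u)), sin(2*u)/(2*Abs(sin(u)))), and the second partials r_uu, r_uv, r_vv. Take dot products:
  L(u, v) = r_uu · N̂ = -5*sin(u)/Abs(sin(u)),
  M(u, v) = r_uv · N̂ = 0,
  N(u, v) = r_vv · N̂ = -5*sin(u)^3/Abs(sin(u)).
Evaluating at (u, v) = (5*pi/6, 2*pi/3):
  L = -5, M = 0, N = -5/4.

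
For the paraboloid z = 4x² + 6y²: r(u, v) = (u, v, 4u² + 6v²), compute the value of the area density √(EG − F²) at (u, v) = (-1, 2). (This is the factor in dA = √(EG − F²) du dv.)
√(EG − F²)|_{(-1, 2)} = sqrt(641)

E = 64*u^2 + 1, F = 96*u*v, G = 144*v^2 + 1, so EG − F² = 64*u^2 + 144*v^2 + 1. Taking the positive square root: √(EG − F²) = sqrt(64*u^2 + 144*v^2 + 1). At (u, v) = (-1, 2): sqrt(641).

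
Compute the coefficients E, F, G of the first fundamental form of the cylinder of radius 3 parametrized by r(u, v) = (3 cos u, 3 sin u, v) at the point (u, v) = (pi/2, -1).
E = 9;  F = 0;  G = 1

Partials: r_u = (-3*sin(u), 3*cos(u), 0), r_v = (0, 0, 1). As functions of (u, v):
  E = r_u · r_u = 9,
  F = r_u · r_v = 0,
  G = r_v · r_v = 1.
Evaluating at (u, v) = (pi/2, -1): E = 9, F = 0, G = 1.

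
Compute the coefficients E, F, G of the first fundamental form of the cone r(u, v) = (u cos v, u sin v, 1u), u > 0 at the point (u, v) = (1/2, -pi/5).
E = 2;  F = 0;  G = 1/4

Partials: r_u = (cos(v), sin(v), 1), r_v = (-u*sin(v), u*cos(v), 0). As functions of (u, v):
  E = r_u · r_u = 2,
  F = r_u · r_v = 0,
  G = r_v · r_v = u^2.
Evaluating at (u, v) = (1/2, -pi/5): E = 2, F = 0, G = 1/4.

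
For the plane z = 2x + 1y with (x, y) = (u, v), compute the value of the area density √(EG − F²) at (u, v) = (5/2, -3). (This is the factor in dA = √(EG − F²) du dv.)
√(EG − F²)|_{(5/2, -3)} = sqrt(6)

E = 5, F = 2, G = 2, so EG − F² = 6. Taking the positive square root: √(EG − F²) = sqrt(6). At (u, v) = (5/2, -3): sqrt(6).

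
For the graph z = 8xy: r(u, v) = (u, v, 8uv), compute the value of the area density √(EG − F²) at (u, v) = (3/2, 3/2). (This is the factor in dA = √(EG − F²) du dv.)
√(EG − F²)|_{(3/2, 3/2)} = 17

E = 64*v^2 + 1, F = 64*u*v, G = 64*u^2 + 1, so EG − F² = 64*u^2 + 64*v^2 + 1. Taking the positive square root: √(EG − F²) = sqrt(64*u^2 + 64*v^2 + 1). At (u, v) = (3/2, 3/2): 17.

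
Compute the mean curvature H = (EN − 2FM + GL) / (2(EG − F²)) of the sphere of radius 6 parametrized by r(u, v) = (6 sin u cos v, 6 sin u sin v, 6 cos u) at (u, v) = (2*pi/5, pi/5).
H = -1/6

With E = 36, F = 0, G = 36*sin(u)^2, L = -6*sin(u)/Abs(sin(u)), M = 0, N = -6*sin(u)^3/Abs(sin(u)), assemble
  H = (EN − 2FM + GL) / (2(EG − F²)) = -sin(u)/(6*Abs(sin(u))).
At (u, v) = (2*pi/5, pi/5): H = -1/6.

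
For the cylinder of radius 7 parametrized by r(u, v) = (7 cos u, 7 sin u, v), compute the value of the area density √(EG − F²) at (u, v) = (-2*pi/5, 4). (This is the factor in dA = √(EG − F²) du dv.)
√(EG − F²)|_{(-2*pi/5, 4)} = 7

E = 49, F = 0, G = 1, so EG − F² = 49. Taking the positive square root: √(EG − F²) = 7. At (u, v) = (-2*pi/5, 4): 7.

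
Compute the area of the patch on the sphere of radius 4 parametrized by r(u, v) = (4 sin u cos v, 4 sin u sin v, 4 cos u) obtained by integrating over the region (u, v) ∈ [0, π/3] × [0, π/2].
Area = 4*pi

Area = ∫∫ √(EG − F²) du dv with √(EG − F²) = 16*Abs(sin(u)). Integrating over [0, π/3] × [0, π/2] gives 4*pi.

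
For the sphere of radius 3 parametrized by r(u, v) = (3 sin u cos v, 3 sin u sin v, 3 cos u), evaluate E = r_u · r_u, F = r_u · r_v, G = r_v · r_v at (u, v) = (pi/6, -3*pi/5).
E = 9;  F = 0;  G = 9/4

Partials: r_u = (3*cos(u)*cos(v), 3*sin(v)*cos(u), -3*sin(u)), r_v = (-3*sin(u)*sin(v), 3*sin(u)*cos(v), 0). As functions of (u, v):
  E = r_u · r_u = 9,
  F = r_u · r_v = 0,
  G = r_v · r_v = 9*sin(u)^2.
Evaluating at (u, v) = (pi/6, -3*pi/5): E = 9, F = 0, G = 9/4.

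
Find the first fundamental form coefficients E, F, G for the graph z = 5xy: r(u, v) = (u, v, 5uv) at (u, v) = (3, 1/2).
E = 29/4;  F = 75/2;  G = 226

Partials: r_u = (1, 0, 5*v), r_v = (0, 1, 5*u). As functions of (u, v):
  E = r_u · r_u = 25*v^2 + 1,
  F = r_u · r_v = 25*u*v,
  G = r_v · r_v = 25*u^2 + 1.
Evaluating at (u, v) = (3, 1/2): E = 29/4, F = 75/2, G = 226.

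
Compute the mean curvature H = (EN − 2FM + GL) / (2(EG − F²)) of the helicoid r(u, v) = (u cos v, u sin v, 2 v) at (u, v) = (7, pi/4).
H = 0

With E = 1, F = 0, G = u^2 + 4, L = 0, M = -2/sqrt(u^2 + 4), N = 0, assemble
  H = (EN − 2FM + GL) / (2(EG − F²)) = 0.
At (u, v) = (7, pi/4): H = 0.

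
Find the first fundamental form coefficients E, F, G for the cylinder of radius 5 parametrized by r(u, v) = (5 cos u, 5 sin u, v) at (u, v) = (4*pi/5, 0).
E = 25;  F = 0;  G = 1

Partials: r_u = (-5*sin(u), 5*cos(u), 0), r_v = (0, 0, 1). As functions of (u, v):
  E = r_u · r_u = 25,
  F = r_u · r_v = 0,
  G = r_v · r_v = 1.
Evaluating at (u, v) = (4*pi/5, 0): E = 25, F = 0, G = 1.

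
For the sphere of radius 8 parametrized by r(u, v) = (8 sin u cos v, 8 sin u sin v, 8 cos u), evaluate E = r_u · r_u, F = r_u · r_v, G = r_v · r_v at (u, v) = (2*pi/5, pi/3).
E = 64;  F = 0;  G = 8*sqrt(5) + 40

Partials: r_u = (8*cos(u)*cos(v), 8*sin(v)*cos(u), -8*sin(u)), r_v = (-8*sin(u)*sin(v), 8*sin(u)*cos(v), 0). As functions of (u, v):
  E = r_u · r_u = 64,
  F = r_u · r_v = 0,
  G = r_v · r_v = 64*sin(u)^2.
Evaluating at (u, v) = (2*pi/5, pi/3): E = 64, F = 0, G = 8*sqrt(5) + 40.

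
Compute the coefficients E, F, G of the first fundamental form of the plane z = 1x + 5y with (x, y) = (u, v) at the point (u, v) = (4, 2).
E = 2;  F = 5;  G = 26

Partials: r_u = (1, 0, 1), r_v = (0, 1, 5). As functions of (u, v):
  E = r_u · r_u = 2,
  F = r_u · r_v = 5,
  G = r_v · r_v = 26.
Evaluating at (u, v) = (4, 2): E = 2, F = 5, G = 26.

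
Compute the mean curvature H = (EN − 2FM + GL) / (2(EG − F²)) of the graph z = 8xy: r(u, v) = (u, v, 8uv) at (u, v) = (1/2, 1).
H = -256/729

With E = 64*v^2 + 1, F = 64*u*v, G = 64*u^2 + 1, L = 0, M = 8/sqrt(64*u^2 + 64*v^2 + 1), N = 0, assemble
  H = (EN − 2FM + GL) / (2(EG − F²)) = -512*u*v/(64*u^2 + 64*v^2 + 1)^(3/2).
At (u, v) = (1/2, 1): H = -256/729.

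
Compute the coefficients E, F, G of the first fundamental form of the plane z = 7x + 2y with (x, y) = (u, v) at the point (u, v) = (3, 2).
E = 50;  F = 14;  G = 5

Partials: r_u = (1, 0, 7), r_v = (0, 1, 2). As functions of (u, v):
  E = r_u · r_u = 50,
  F = r_u · r_v = 14,
  G = r_v · r_v = 5.
Evaluating at (u, v) = (3, 2): E = 50, F = 14, G = 5.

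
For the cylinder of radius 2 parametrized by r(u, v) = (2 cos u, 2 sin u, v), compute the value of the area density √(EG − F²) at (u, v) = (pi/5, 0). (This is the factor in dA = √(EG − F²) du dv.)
√(EG − F²)|_{(pi/5, 0)} = 2

E = 4, F = 0, G = 1, so EG − F² = 4. Taking the positive square root: √(EG − F²) = 2. At (u, v) = (pi/5, 0): 2.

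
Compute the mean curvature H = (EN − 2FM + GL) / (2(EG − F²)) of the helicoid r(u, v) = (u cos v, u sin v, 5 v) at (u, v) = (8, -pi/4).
H = 0

With E = 1, F = 0, G = u^2 + 25, L = 0, M = -5/sqrt(u^2 + 25), N = 0, assemble
  H = (EN − 2FM + GL) / (2(EG − F²)) = 0.
At (u, v) = (8, -pi/4): H = 0.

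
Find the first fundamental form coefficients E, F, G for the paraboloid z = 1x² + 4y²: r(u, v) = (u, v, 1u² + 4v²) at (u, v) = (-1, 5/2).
E = 5;  F = -40;  G = 401

Partials: r_u = (1, 0, 2*u), r_v = (0, 1, 8*v). As functions of (u, v):
  E = r_u · r_u = 4*u^2 + 1,
  F = r_u · r_v = 16*u*v,
  G = r_v · r_v = 64*v^2 + 1.
Evaluating at (u, v) = (-1, 5/2): E = 5, F = -40, G = 401.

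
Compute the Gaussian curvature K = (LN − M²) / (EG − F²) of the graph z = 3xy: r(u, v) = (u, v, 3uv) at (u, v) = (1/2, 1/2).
K = -36/121

Coefficients of the first fundamental form: E = 9*v^2 + 1, F = 9*u*v, G = 9*u^2 + 1.
Coefficients of the second fundamental form: L = 0, M = 3/sqrt(9*u^2 + 9*v^2 + 1), N = 0.
Assemble K = (LN − M²)/(EG − F²) = -9/(81*u^4 + 162*u^2*v^2 + 18*u^2 + 81*v^4 + 18*v^2 + 1). At (u, v) = (1/2, 1/2): K = -36/121.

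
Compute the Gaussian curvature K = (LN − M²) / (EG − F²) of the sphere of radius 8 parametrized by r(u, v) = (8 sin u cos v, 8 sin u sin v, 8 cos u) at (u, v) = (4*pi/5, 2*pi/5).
K = 1/64

Coefficients of the first fundamental form: E = 64, F = 0, G = 64*sin(u)^2.
Coefficients of the second fundamental form: L = -8*sin(u)/Abs(sin(u)), M = 0, N = -8*sin(u)^3/Abs(sin(u)).
Assemble K = (LN − M²)/(EG − F²) = 1/64. At (u, v) = (4*pi/5, 2*pi/5): K = 1/64.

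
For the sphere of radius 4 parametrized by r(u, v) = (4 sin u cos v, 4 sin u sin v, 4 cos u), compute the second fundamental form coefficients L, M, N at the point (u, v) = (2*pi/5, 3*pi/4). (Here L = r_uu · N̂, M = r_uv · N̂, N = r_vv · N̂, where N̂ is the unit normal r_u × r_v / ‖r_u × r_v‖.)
L = -4;  M = 0;  N = -5/2 - sqrt(5)/2

Compute the unit normal N̂(u, v) = (sin(u)^2*cos(v)/Abs(sin(u)), sin(u)^2*sin(v)/Abs(sin(u)), sin(2*u)/(2*Abs(sin(u)))), and the second partials r_uu, r_uv, r_vv. Take dot products:
  L(u, v) = r_uu · N̂ = -4*sin(u)/Abs(sin(u)),
  M(u, v) = r_uv · N̂ = 0,
  N(u, v) = r_vv · N̂ = -4*sin(u)^3/Abs(sin(u)).
Evaluating at (u, v) = (2*pi/5, 3*pi/4):
  L = -4, M = 0, N = -5/2 - sqrt(5)/2.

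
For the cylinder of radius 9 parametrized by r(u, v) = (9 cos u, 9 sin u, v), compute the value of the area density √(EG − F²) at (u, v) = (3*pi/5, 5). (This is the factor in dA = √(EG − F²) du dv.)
√(EG − F²)|_{(3*pi/5, 5)} = 9

E = 81, F = 0, G = 1, so EG − F² = 81. Taking the positive square root: √(EG − F²) = 9. At (u, v) = (3*pi/5, 5): 9.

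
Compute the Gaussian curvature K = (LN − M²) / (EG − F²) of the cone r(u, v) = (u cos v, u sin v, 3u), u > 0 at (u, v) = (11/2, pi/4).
K = 0

Coefficients of the first fundamental form: E = 10, F = 0, G = u^2.
Coefficients of the second fundamental form: L = 0, M = 0, N = 3*sqrt(10)*u^2/(10*Abs(u)).
Assemble K = (LN − M²)/(EG − F²) = 0. At (u, v) = (11/2, pi/4): K = 0.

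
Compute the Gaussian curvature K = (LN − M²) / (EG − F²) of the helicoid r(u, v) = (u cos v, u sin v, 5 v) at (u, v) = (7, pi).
K = -25/5476

Coefficients of the first fundamental form: E = 1, F = 0, G = u^2 + 25.
Coefficients of the second fundamental form: L = 0, M = -5/sqrt(u^2 + 25), N = 0.
Assemble K = (LN − M²)/(EG − F²) = -25/(u^2 + 25)^2. At (u, v) = (7, pi): K = -25/5476.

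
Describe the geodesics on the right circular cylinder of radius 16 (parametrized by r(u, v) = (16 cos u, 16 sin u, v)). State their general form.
The cylinder is flat (K = 0) and locally isometric to the plane via the development (u, v) ↦ (16 u, v). Geodesics are the pre-images of straight lines: circles (v constant), vertical lines (u constant), and helices (v = c · u + d) for constants c, d.

A right cylinder has E = 16², F = 0, G = 1, so EG − F² = 16², and L = −16, M = N = 0, giving K = (LN − M²)/(EG − F²) = 0 everywhere. A flat surface is locally isometric to the Euclidean plane via the map (u, v) ↦ (16 u, v). Straight lines in the (x̃, ỹ) plane pull back to: (a) horizontal circles (v = const), (b) vertical generators (u = const), and (c) helices (16 u tan θ = v, i.e. v = c · u + d).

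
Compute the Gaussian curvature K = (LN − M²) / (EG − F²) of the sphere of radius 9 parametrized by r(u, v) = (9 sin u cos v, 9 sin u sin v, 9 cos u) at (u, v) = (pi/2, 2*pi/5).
K = 1/81

Coefficients of the first fundamental form: E = 81, F = 0, G = 81*sin(u)^2.
Coefficients of the second fundamental form: L = -9*sin(u)/Abs(sin(u)), M = 0, N = -9*sin(u)^3/Abs(sin(u)).
Assemble K = (LN − M²)/(EG − F²) = 1/81. At (u, v) = (pi/2, 2*pi/5): K = 1/81.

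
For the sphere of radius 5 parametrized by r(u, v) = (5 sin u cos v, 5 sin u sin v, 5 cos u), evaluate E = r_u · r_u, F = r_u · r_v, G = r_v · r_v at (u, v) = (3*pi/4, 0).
E = 25;  F = 0;  G = 25/2

Partials: r_u = (5*cos(u)*cos(v), 5*sin(v)*cos(u), -5*sin(u)), r_v = (-5*sin(u)*sin(v), 5*sin(u)*cos(v), 0). As functions of (u, v):
  E = r_u · r_u = 25,
  F = r_u · r_v = 0,
  G = r_v · r_v = 25*sin(u)^2.
Evaluating at (u, v) = (3*pi/4, 0): E = 25, F = 0, G = 25/2.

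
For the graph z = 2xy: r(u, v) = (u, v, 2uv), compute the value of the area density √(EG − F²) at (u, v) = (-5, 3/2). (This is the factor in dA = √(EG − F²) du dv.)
√(EG − F²)|_{(-5, 3/2)} = sqrt(110)

E = 4*v^2 + 1, F = 4*u*v, G = 4*u^2 + 1, so EG − F² = 4*u^2 + 4*v^2 + 1. Taking the positive square root: √(EG − F²) = sqrt(4*u^2 + 4*v^2 + 1). At (u, v) = (-5, 3/2): sqrt(110).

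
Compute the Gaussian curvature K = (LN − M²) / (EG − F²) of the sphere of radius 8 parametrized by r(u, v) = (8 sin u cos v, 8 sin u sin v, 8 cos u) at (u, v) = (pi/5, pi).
K = 1/64

Coefficients of the first fundamental form: E = 64, F = 0, G = 64*sin(u)^2.
Coefficients of the second fundamental form: L = -8*sin(u)/Abs(sin(u)), M = 0, N = -8*sin(u)^3/Abs(sin(u)).
Assemble K = (LN − M²)/(EG − F²) = 1/64. At (u, v) = (pi/5, pi): K = 1/64.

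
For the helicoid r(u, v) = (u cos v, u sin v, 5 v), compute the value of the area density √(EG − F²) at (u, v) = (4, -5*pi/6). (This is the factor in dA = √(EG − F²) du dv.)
√(EG − F²)|_{(4, -5*pi/6)} = sqrt(41)

E = 1, F = 0, G = u^2 + 25, so EG − F² = u^2 + 25. Taking the positive square root: √(EG − F²) = sqrt(u^2 + 25). At (u, v) = (4, -5*pi/6): sqrt(41).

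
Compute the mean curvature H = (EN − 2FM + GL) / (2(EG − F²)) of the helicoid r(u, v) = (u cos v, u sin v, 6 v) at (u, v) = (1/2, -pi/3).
H = 0

With E = 1, F = 0, G = u^2 + 36, L = 0, M = -6/sqrt(u^2 + 36), N = 0, assemble
  H = (EN − 2FM + GL) / (2(EG − F²)) = 0.
At (u, v) = (1/2, -pi/3): H = 0.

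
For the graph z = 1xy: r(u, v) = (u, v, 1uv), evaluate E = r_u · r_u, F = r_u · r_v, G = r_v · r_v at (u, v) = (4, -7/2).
E = 53/4;  F = -14;  G = 17

Partials: r_u = (1, 0, v), r_v = (0, 1, u). As functions of (u, v):
  E = r_u · r_u = v^2 + 1,
  F = r_u · r_v = u*v,
  G = r_v · r_v = u^2 + 1.
Evaluating at (u, v) = (4, -7/2): E = 53/4, F = -14, G = 17.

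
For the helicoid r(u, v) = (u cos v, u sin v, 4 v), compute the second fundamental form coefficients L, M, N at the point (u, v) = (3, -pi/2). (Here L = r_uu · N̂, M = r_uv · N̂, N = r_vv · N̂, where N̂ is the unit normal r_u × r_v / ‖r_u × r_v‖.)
L = 0;  M = -4/5;  N = 0

Compute the unit normal N̂(u, v) = (4*sin(v)/sqrt(u^2 + 16), -4*cos(v)/sqrt(u^2 + 16), u/sqrt(u^2 + 16)), and the second partials r_uu, r_uv, r_vv. Take dot products:
  L(u, v) = r_uu · N̂ = 0,
  M(u, v) = r_uv · N̂ = -4/sqrt(u^2 + 16),
  N(u, v) = r_vv · N̂ = 0.
Evaluating at (u, v) = (3, -pi/2):
  L = 0, M = -4/5, N = 0.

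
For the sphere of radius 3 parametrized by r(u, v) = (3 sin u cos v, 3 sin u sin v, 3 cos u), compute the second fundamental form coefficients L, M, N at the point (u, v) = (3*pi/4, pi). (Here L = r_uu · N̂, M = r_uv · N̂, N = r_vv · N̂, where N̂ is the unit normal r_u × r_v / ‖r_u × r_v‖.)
L = -3;  M = 0;  N = -3/2

Compute the unit normal N̂(u, v) = (sin(u)^2*cos(v)/Abs(sin(u)), sin(u)^2*sin(v)/Abs(sin(u)), sin(2*u)/(2*Abs(sin(u)))), and the second partials r_uu, r_uv, r_vv. Take dot products:
  L(u, v) = r_uu · N̂ = -3*sin(u)/Abs(sin(u)),
  M(u, v) = r_uv · N̂ = 0,
  N(u, v) = r_vv · N̂ = -3*sin(u)^3/Abs(sin(u)).
Evaluating at (u, v) = (3*pi/4, pi):
  L = -3, M = 0, N = -3/2.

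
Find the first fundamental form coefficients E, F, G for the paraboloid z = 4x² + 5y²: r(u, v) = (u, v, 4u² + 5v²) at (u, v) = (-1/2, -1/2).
E = 17;  F = 20;  G = 26

Partials: r_u = (1, 0, 8*u), r_v = (0, 1, 10*v). As functions of (u, v):
  E = r_u · r_u = 64*u^2 + 1,
  F = r_u · r_v = 80*u*v,
  G = r_v · r_v = 100*v^2 + 1.
Evaluating at (u, v) = (-1/2, -1/2): E = 17, F = 20, G = 26.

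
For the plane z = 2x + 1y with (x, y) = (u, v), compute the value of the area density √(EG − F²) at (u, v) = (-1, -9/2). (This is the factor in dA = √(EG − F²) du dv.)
√(EG − F²)|_{(-1, -9/2)} = sqrt(6)

E = 5, F = 2, G = 2, so EG − F² = 6. Taking the positive square root: √(EG − F²) = sqrt(6). At (u, v) = (-1, -9/2): sqrt(6).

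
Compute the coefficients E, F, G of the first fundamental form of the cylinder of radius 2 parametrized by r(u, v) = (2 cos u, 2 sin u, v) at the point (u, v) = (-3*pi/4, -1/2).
E = 4;  F = 0;  G = 1

Partials: r_u = (-2*sin(u), 2*cos(u), 0), r_v = (0, 0, 1). As functions of (u, v):
  E = r_u · r_u = 4,
  F = r_u · r_v = 0,
  G = r_v · r_v = 1.
Evaluating at (u, v) = (-3*pi/4, -1/2): E = 4, F = 0, G = 1.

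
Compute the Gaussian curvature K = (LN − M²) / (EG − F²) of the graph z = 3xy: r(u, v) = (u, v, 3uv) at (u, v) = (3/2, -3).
K = -144/167281

Coefficients of the first fundamental form: E = 9*v^2 + 1, F = 9*u*v, G = 9*u^2 + 1.
Coefficients of the second fundamental form: L = 0, M = 3/sqrt(9*u^2 + 9*v^2 + 1), N = 0.
Assemble K = (LN − M²)/(EG − F²) = -9/(81*u^4 + 162*u^2*v^2 + 18*u^2 + 81*v^4 + 18*v^2 + 1). At (u, v) = (3/2, -3): K = -144/167281.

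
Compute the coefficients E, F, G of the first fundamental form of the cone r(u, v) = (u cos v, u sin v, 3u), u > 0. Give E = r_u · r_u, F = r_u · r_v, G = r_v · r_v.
E = 10;  F = 0;  G = u^2

Compute partials: r_u = (cos(v), sin(v), 3), r_v = (-u*sin(v), u*cos(v), 0). Then
  E = r_u · r_u = 10,
  F = r_u · r_v = 0,
  G = r_v · r_v = u^2.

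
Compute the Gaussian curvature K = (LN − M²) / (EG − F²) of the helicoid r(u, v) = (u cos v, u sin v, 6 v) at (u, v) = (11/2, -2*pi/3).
K = -576/70225

Coefficients of the first fundamental form: E = 1, F = 0, G = u^2 + 36.
Coefficients of the second fundamental form: L = 0, M = -6/sqrt(u^2 + 36), N = 0.
Assemble K = (LN − M²)/(EG − F²) = -36/(u^2 + 36)^2. At (u, v) = (11/2, -2*pi/3): K = -576/70225.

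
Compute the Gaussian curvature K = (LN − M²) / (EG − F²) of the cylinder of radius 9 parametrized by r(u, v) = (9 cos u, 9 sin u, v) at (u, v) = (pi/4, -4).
K = 0

Coefficients of the first fundamental form: E = 81, F = 0, G = 1.
Coefficients of the second fundamental form: L = -9, M = 0, N = 0.
Assemble K = (LN − M²)/(EG − F²) = 0. At (u, v) = (pi/4, -4): K = 0.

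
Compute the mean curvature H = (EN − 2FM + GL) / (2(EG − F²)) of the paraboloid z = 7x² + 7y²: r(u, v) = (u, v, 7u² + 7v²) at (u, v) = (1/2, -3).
H = 12705*sqrt(1814)/3290596

With E = 196*u^2 + 1, F = 196*u*v, G = 196*v^2 + 1, L = 14/sqrt(196*u^2 + 196*v^2 + 1), M = 0, N = 14/sqrt(196*u^2 + 196*v^2 + 1), assemble
  H = (EN − 2FM + GL) / (2(EG − F²)) = 14*(98*u^2 + 98*v^2 + 1)/(196*u^2 + 196*v^2 + 1)^(3/2).
At (u, v) = (1/2, -3): H = 12705*sqrt(1814)/3290596.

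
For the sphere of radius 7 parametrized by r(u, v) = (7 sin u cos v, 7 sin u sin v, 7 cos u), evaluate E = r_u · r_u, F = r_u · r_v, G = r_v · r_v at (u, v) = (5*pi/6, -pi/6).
E = 49;  F = 0;  G = 49/4

Partials: r_u = (7*cos(u)*cos(v), 7*sin(v)*cos(u), -7*sin(u)), r_v = (-7*sin(u)*sin(v), 7*sin(u)*cos(v), 0). As functions of (u, v):
  E = r_u · r_u = 49,
  F = r_u · r_v = 0,
  G = r_v · r_v = 49*sin(u)^2.
Evaluating at (u, v) = (5*pi/6, -pi/6): E = 49, F = 0, G = 49/4.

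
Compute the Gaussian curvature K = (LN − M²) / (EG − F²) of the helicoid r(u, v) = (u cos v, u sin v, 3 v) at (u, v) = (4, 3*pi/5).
K = -9/625

Coefficients of the first fundamental form: E = 1, F = 0, G = u^2 + 9.
Coefficients of the second fundamental form: L = 0, M = -3/sqrt(u^2 + 9), N = 0.
Assemble K = (LN − M²)/(EG − F²) = -9/(u^2 + 9)^2. At (u, v) = (4, 3*pi/5): K = -9/625.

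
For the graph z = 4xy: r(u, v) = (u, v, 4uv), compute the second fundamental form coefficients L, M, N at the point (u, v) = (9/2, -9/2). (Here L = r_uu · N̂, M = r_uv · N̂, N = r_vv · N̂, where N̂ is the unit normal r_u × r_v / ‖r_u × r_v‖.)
L = 0;  M = 4*sqrt(649)/649;  N = 0

Compute the unit normal N̂(u, v) = (-4*v/sqrt(16*u^2 + 16*v^2 + 1), -4*u/sqrt(16*u^2 + 16*v^2 + 1), 1/sqrt(16*u^2 + 16*v^2 + 1)), and the second partials r_uu, r_uv, r_vv. Take dot products:
  L(u, v) = r_uu · N̂ = 0,
  M(u, v) = r_uv · N̂ = 4/sqrt(16*u^2 + 16*v^2 + 1),
  N(u, v) = r_vv · N̂ = 0.
Evaluating at (u, v) = (9/2, -9/2):
  L = 0, M = 4*sqrt(649)/649, N = 0.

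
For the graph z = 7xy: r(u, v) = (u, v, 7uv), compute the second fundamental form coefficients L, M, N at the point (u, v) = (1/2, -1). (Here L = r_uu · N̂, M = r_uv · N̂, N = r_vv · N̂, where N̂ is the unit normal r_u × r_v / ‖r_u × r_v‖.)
L = 0;  M = 14*sqrt(249)/249;  N = 0

Compute the unit normal N̂(u, v) = (-7*v/sqrt(49*u^2 + 49*v^2 + 1), -7*u/sqrt(49*u^2 + 49*v^2 + 1), 1/sqrt(49*u^2 + 49*v^2 + 1)), and the second partials r_uu, r_uv, r_vv. Take dot products:
  L(u, v) = r_uu · N̂ = 0,
  M(u, v) = r_uv · N̂ = 7/sqrt(49*u^2 + 49*v^2 + 1),
  N(u, v) = r_vv · N̂ = 0.
Evaluating at (u, v) = (1/2, -1):
  L = 0, M = 14*sqrt(249)/249, N = 0.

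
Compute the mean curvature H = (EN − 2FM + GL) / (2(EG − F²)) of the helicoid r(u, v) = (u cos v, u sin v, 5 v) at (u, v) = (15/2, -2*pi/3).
H = 0

With E = 1, F = 0, G = u^2 + 25, L = 0, M = -5/sqrt(u^2 + 25), N = 0, assemble
  H = (EN − 2FM + GL) / (2(EG − F²)) = 0.
At (u, v) = (15/2, -2*pi/3): H = 0.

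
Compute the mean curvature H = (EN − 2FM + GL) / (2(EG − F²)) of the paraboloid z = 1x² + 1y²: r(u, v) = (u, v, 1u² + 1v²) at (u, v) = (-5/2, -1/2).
H = 28*sqrt(3)/243

With E = 4*u^2 + 1, F = 4*u*v, G = 4*v^2 + 1, L = 2/sqrt(4*u^2 + 4*v^2 + 1), M = 0, N = 2/sqrt(4*u^2 + 4*v^2 + 1), assemble
  H = (EN − 2FM + GL) / (2(EG − F²)) = 2*(2*u^2 + 2*v^2 + 1)/(4*u^2 + 4*v^2 + 1)^(3/2).
At (u, v) = (-5/2, -1/2): H = 28*sqrt(3)/243.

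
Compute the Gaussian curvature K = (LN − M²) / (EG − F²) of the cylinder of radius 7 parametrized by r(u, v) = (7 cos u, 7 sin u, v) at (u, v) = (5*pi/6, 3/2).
K = 0

Coefficients of the first fundamental form: E = 49, F = 0, G = 1.
Coefficients of the second fundamental form: L = -7, M = 0, N = 0.
Assemble K = (LN − M²)/(EG − F²) = 0. At (u, v) = (5*pi/6, 3/2): K = 0.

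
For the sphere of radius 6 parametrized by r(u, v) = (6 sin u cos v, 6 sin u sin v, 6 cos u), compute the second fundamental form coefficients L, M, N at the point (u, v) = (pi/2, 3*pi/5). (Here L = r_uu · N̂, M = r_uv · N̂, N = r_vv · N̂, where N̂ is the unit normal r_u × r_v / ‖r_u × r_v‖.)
L = -6;  M = 0;  N = -6

Compute the unit normal N̂(u, v) = (sin(u)^2*cos(v)/Abs(sin(u)), sin(u)^2*sin(v)/Abs(sin(u)), sin(2*u)/(2*Abs(sin(u)))), and the second partials r_uu, r_uv, r_vv. Take dot products:
  L(u, v) = r_uu · N̂ = -6*sin(u)/Abs(sin(u)),
  M(u, v) = r_uv · N̂ = 0,
  N(u, v) = r_vv · N̂ = -6*sin(u)^3/Abs(sin(u)).
Evaluating at (u, v) = (pi/2, 3*pi/5):
  L = -6, M = 0, N = -6.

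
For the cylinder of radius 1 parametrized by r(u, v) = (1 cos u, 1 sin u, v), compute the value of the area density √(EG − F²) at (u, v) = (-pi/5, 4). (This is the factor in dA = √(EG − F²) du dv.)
√(EG − F²)|_{(-pi/5, 4)} = 1

E = 1, F = 0, G = 1, so EG − F² = 1. Taking the positive square root: √(EG − F²) = 1. At (u, v) = (-pi/5, 4): 1.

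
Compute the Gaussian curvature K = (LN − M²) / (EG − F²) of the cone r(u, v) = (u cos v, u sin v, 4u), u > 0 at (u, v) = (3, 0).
K = 0

Coefficients of the first fundamental form: E = 17, F = 0, G = u^2.
Coefficients of the second fundamental form: L = 0, M = 0, N = 4*sqrt(17)*u^2/(17*Abs(u)).
Assemble K = (LN − M²)/(EG − F²) = 0. At (u, v) = (3, 0): K = 0.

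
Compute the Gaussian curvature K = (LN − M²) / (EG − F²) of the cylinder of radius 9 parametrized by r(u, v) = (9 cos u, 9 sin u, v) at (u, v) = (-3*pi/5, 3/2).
K = 0

Coefficients of the first fundamental form: E = 81, F = 0, G = 1.
Coefficients of the second fundamental form: L = -9, M = 0, N = 0.
Assemble K = (LN − M²)/(EG − F²) = 0. At (u, v) = (-3*pi/5, 3/2): K = 0.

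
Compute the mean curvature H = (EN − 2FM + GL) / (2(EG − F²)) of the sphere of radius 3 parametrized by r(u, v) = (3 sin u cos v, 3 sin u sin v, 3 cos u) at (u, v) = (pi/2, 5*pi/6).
H = -1/3

With E = 9, F = 0, G = 9*sin(u)^2, L = -3*sin(u)/Abs(sin(u)), M = 0, N = -3*sin(u)^3/Abs(sin(u)), assemble
  H = (EN − 2FM + GL) / (2(EG − F²)) = -sin(u)/(3*Abs(sin(u))).
At (u, v) = (pi/2, 5*pi/6): H = -1/3.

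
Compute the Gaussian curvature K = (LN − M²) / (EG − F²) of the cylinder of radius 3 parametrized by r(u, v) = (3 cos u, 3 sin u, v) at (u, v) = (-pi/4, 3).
K = 0

Coefficients of the first fundamental form: E = 9, F = 0, G = 1.
Coefficients of the second fundamental form: L = -3, M = 0, N = 0.
Assemble K = (LN − M²)/(EG − F²) = 0. At (u, v) = (-pi/4, 3): K = 0.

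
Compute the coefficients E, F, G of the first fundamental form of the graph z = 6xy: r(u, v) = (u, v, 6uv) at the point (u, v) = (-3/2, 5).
E = 901;  F = -270;  G = 82

Partials: r_u = (1, 0, 6*v), r_v = (0, 1, 6*u). As functions of (u, v):
  E = r_u · r_u = 36*v^2 + 1,
  F = r_u · r_v = 36*u*v,
  G = r_v · r_v = 36*u^2 + 1.
Evaluating at (u, v) = (-3/2, 5): E = 901, F = -270, G = 82.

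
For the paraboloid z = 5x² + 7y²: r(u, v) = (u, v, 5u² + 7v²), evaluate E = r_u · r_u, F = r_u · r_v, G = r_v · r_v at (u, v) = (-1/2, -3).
E = 26;  F = 210;  G = 1765

Partials: r_u = (1, 0, 10*u), r_v = (0, 1, 14*v). As functions of (u, v):
  E = r_u · r_u = 100*u^2 + 1,
  F = r_u · r_v = 140*u*v,
  G = r_v · r_v = 196*v^2 + 1.
Evaluating at (u, v) = (-1/2, -3): E = 26, F = 210, G = 1765.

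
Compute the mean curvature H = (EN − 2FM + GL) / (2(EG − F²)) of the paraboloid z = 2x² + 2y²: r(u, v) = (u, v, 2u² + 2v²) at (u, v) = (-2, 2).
H = 260*sqrt(129)/16641

With E = 16*u^2 + 1, F = 16*u*v, G = 16*v^2 + 1, L = 4/sqrt(16*u^2 + 16*v^2 + 1), M = 0, N = 4/sqrt(16*u^2 + 16*v^2 + 1), assemble
  H = (EN − 2FM + GL) / (2(EG − F²)) = 4*(8*u^2 + 8*v^2 + 1)/(16*u^2 + 16*v^2 + 1)^(3/2).
At (u, v) = (-2, 2): H = 260*sqrt(129)/16641.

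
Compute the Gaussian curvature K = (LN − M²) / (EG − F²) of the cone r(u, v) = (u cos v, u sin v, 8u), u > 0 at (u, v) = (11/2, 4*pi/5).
K = 0

Coefficients of the first fundamental form: E = 65, F = 0, G = u^2.
Coefficients of the second fundamental form: L = 0, M = 0, N = 8*sqrt(65)*u^2/(65*Abs(u)).
Assemble K = (LN − M²)/(EG − F²) = 0. At (u, v) = (11/2, 4*pi/5): K = 0.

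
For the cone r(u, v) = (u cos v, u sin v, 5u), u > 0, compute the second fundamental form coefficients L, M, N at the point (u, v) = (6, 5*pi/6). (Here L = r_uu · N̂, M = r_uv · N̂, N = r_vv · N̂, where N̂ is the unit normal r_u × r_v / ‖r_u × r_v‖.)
L = 0;  M = 0;  N = 15*sqrt(26)/13

Compute the unit normal N̂(u, v) = (-5*sqrt(26)*u*cos(v)/(26*Abs(u)), -5*sqrt(26)*u*sin(v)/(26*Abs(u)), sqrt(26)*u/(26*Abs(u))), and the second partials r_uu, r_uv, r_vv. Take dot products:
  L(u, v) = r_uu · N̂ = 0,
  M(u, v) = r_uv · N̂ = 0,
  N(u, v) = r_vv · N̂ = 5*sqrt(26)*u^2/(26*Abs(u)).
Evaluating at (u, v) = (6, 5*pi/6):
  L = 0, M = 0, N = 15*sqrt(26)/13.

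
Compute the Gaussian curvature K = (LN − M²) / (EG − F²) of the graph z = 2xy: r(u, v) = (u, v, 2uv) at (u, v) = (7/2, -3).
K = -1/1849

Coefficients of the first fundamental form: E = 4*v^2 + 1, F = 4*u*v, G = 4*u^2 + 1.
Coefficients of the second fundamental form: L = 0, M = 2/sqrt(4*u^2 + 4*v^2 + 1), N = 0.
Assemble K = (LN − M²)/(EG − F²) = -4/(16*u^4 + 32*u^2*v^2 + 8*u^2 + 16*v^4 + 8*v^2 + 1). At (u, v) = (7/2, -3): K = -1/1849.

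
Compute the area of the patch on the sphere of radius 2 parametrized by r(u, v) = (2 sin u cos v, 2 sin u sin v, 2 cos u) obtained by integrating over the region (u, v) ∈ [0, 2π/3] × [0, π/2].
Area = 3*pi

Area = ∫∫ √(EG − F²) du dv with √(EG − F²) = 4*Abs(sin(u)). Integrating over [0, 2π/3] × [0, π/2] gives 3*pi.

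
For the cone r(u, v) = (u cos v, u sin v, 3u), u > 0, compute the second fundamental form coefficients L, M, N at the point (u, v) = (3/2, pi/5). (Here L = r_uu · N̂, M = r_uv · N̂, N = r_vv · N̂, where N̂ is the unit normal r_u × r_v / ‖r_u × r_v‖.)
L = 0;  M = 0;  N = 9*sqrt(10)/20

Compute the unit normal N̂(u, v) = (-3*sqrt(10)*u*cos(v)/(10*Abs(u)), -3*sqrt(10)*u*sin(v)/(10*Abs(u)), sqrt(10)*u/(10*Abs(u))), and the second partials r_uu, r_uv, r_vv. Take dot products:
  L(u, v) = r_uu · N̂ = 0,
  M(u, v) = r_uv · N̂ = 0,
  N(u, v) = r_vv · N̂ = 3*sqrt(10)*u^2/(10*Abs(u)).
Evaluating at (u, v) = (3/2, pi/5):
  L = 0, M = 0, N = 9*sqrt(10)/20.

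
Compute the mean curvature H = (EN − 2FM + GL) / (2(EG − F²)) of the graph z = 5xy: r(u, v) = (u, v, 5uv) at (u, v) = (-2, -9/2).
H = -9000*sqrt(2429)/5900041

With E = 25*v^2 + 1, F = 25*u*v, G = 25*u^2 + 1, L = 0, M = 5/sqrt(25*u^2 + 25*v^2 + 1), N = 0, assemble
  H = (EN − 2FM + GL) / (2(EG − F²)) = -125*u*v/(25*u^2 + 25*v^2 + 1)^(3/2).
At (u, v) = (-2, -9/2): H = -9000*sqrt(2429)/5900041.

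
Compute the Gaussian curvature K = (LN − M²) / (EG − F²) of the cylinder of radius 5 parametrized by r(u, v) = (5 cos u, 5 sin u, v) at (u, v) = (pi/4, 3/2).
K = 0

Coefficients of the first fundamental form: E = 25, F = 0, G = 1.
Coefficients of the second fundamental form: L = -5, M = 0, N = 0.
Assemble K = (LN − M²)/(EG − F²) = 0. At (u, v) = (pi/4, 3/2): K = 0.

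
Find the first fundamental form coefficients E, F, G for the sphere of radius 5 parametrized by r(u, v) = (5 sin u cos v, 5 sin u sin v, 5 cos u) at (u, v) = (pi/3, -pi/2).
E = 25;  F = 0;  G = 75/4

Partials: r_u = (5*cos(u)*cos(v), 5*sin(v)*cos(u), -5*sin(u)), r_v = (-5*sin(u)*sin(v), 5*sin(u)*cos(v), 0). As functions of (u, v):
  E = r_u · r_u = 25,
  F = r_u · r_v = 0,
  G = r_v · r_v = 25*sin(u)^2.
Evaluating at (u, v) = (pi/3, -pi/2): E = 25, F = 0, G = 75/4.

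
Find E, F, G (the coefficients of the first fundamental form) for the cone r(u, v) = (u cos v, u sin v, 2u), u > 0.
E = 5;  F = 0;  G = u^2

Compute partials: r_u = (cos(v), sin(v), 2), r_v = (-u*sin(v), u*cos(v), 0). Then
  E = r_u · r_u = 5,
  F = r_u · r_v = 0,
  G = r_v · r_v = u^2.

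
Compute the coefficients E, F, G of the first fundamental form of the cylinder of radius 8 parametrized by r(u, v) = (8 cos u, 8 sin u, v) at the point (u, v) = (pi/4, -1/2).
E = 64;  F = 0;  G = 1

Partials: r_u = (-8*sin(u), 8*cos(u), 0), r_v = (0, 0, 1). As functions of (u, v):
  E = r_u · r_u = 64,
  F = r_u · r_v = 0,
  G = r_v · r_v = 1.
Evaluating at (u, v) = (pi/4, -1/2): E = 64, F = 0, G = 1.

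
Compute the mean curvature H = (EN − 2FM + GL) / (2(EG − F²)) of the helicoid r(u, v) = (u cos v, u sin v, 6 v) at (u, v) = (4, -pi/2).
H = 0

With E = 1, F = 0, G = u^2 + 36, L = 0, M = -6/sqrt(u^2 + 36), N = 0, assemble
  H = (EN − 2FM + GL) / (2(EG − F²)) = 0.
At (u, v) = (4, -pi/2): H = 0.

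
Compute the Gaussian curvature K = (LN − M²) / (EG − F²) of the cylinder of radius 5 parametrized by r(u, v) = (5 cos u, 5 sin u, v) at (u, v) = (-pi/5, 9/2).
K = 0

Coefficients of the first fundamental form: E = 25, F = 0, G = 1.
Coefficients of the second fundamental form: L = -5, M = 0, N = 0.
Assemble K = (LN − M²)/(EG − F²) = 0. At (u, v) = (-pi/5, 9/2): K = 0.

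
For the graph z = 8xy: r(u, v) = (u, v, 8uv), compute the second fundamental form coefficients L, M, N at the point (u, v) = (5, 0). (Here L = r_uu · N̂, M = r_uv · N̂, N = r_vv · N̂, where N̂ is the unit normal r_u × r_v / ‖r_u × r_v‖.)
L = 0;  M = 8*sqrt(1601)/1601;  N = 0

Compute the unit normal N̂(u, v) = (-8*v/sqrt(64*u^2 + 64*v^2 + 1), -8*u/sqrt(64*u^2 + 64*v^2 + 1), 1/sqrt(64*u^2 + 64*v^2 + 1)), and the second partials r_uu, r_uv, r_vv. Take dot products:
  L(u, v) = r_uu · N̂ = 0,
  M(u, v) = r_uv · N̂ = 8/sqrt(64*u^2 + 64*v^2 + 1),
  N(u, v) = r_vv · N̂ = 0.
Evaluating at (u, v) = (5, 0):
  L = 0, M = 8*sqrt(1601)/1601, N = 0.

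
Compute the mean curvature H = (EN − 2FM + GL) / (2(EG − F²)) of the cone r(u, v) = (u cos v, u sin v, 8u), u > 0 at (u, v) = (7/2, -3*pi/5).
H = 8*sqrt(65)/455

With E = 65, F = 0, G = u^2, L = 0, M = 0, N = 8*sqrt(65)*u^2/(65*Abs(u)), assemble
  H = (EN − 2FM + GL) / (2(EG − F²)) = 4*sqrt(65)/(65*Abs(u)).
At (u, v) = (7/2, -3*pi/5): H = 8*sqrt(65)/455.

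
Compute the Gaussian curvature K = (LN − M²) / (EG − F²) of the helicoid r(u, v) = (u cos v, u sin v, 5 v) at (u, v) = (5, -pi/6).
K = -1/100

Coefficients of the first fundamental form: E = 1, F = 0, G = u^2 + 25.
Coefficients of the second fundamental form: L = 0, M = -5/sqrt(u^2 + 25), N = 0.
Assemble K = (LN − M²)/(EG − F²) = -25/(u^2 + 25)^2. At (u, v) = (5, -pi/6): K = -1/100.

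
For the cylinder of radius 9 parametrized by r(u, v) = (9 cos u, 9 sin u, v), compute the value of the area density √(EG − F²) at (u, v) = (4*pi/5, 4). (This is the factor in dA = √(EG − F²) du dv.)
√(EG − F²)|_{(4*pi/5, 4)} = 9

E = 81, F = 0, G = 1, so EG − F² = 81. Taking the positive square root: √(EG − F²) = 9. At (u, v) = (4*pi/5, 4): 9.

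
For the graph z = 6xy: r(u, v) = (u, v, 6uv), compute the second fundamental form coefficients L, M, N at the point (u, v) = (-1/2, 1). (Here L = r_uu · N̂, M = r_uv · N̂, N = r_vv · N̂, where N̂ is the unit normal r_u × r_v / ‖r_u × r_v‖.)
L = 0;  M = 3*sqrt(46)/23;  N = 0

Compute the unit normal N̂(u, v) = (-6*v/sqrt(36*u^2 + 36*v^2 + 1), -6*u/sqrt(36*u^2 + 36*v^2 + 1), 1/sqrt(36*u^2 + 36*v^2 + 1)), and the second partials r_uu, r_uv, r_vv. Take dot products:
  L(u, v) = r_uu · N̂ = 0,
  M(u, v) = r_uv · N̂ = 6/sqrt(36*u^2 + 36*v^2 + 1),
  N(u, v) = r_vv · N̂ = 0.
Evaluating at (u, v) = (-1/2, 1):
  L = 0, M = 3*sqrt(46)/23, N = 0.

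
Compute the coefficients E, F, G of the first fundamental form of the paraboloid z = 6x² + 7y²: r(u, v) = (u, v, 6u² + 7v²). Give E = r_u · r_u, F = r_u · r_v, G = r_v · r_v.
E = 144*u^2 + 1;  F = 168*u*v;  G = 196*v^2 + 1

Compute partials: r_u = (1, 0, 12*u), r_v = (0, 1, 14*v). Then
  E = r_u · r_u = 144*u^2 + 1,
  F = r_u · r_v = 168*u*v,
  G = r_v · r_v = 196*v^2 + 1.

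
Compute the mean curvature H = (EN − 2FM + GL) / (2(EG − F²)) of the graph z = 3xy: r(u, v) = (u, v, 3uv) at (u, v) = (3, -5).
H = 405*sqrt(307)/94249

With E = 9*v^2 + 1, F = 9*u*v, G = 9*u^2 + 1, L = 0, M = 3/sqrt(9*u^2 + 9*v^2 + 1), N = 0, assemble
  H = (EN − 2FM + GL) / (2(EG − F²)) = -27*u*v/(9*u^2 + 9*v^2 + 1)^(3/2).
At (u, v) = (3, -5): H = 405*sqrt(307)/94249.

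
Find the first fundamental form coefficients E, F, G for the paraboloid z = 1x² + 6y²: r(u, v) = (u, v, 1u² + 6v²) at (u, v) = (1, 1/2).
E = 5;  F = 12;  G = 37

Partials: r_u = (1, 0, 2*u), r_v = (0, 1, 12*v). As functions of (u, v):
  E = r_u · r_u = 4*u^2 + 1,
  F = r_u · r_v = 24*u*v,
  G = r_v · r_v = 144*v^2 + 1.
Evaluating at (u, v) = (1, 1/2): E = 5, F = 12, G = 37.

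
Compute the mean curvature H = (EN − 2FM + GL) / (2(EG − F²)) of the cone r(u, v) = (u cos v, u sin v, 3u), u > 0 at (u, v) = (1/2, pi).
H = 3*sqrt(10)/10

With E = 10, F = 0, G = u^2, L = 0, M = 0, N = 3*sqrt(10)*u^2/(10*Abs(u)), assemble
  H = (EN − 2FM + GL) / (2(EG − F²)) = 3*sqrt(10)/(20*Abs(u)).
At (u, v) = (1/2, pi): H = 3*sqrt(10)/10.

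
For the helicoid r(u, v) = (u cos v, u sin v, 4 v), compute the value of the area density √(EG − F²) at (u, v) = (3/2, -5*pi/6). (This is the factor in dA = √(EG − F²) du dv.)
√(EG − F²)|_{(3/2, -5*pi/6)} = sqrt(73)/2

E = 1, F = 0, G = u^2 + 16, so EG − F² = u^2 + 16. Taking the positive square root: √(EG − F²) = sqrt(u^2 + 16). At (u, v) = (3/2, -5*pi/6): sqrt(73)/2.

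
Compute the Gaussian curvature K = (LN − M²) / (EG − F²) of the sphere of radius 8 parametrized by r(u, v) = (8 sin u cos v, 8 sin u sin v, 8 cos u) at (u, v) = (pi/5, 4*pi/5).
K = 1/64

Coefficients of the first fundamental form: E = 64, F = 0, G = 64*sin(u)^2.
Coefficients of the second fundamental form: L = -8*sin(u)/Abs(sin(u)), M = 0, N = -8*sin(u)^3/Abs(sin(u)).
Assemble K = (LN − M²)/(EG − F²) = 1/64. At (u, v) = (pi/5, 4*pi/5): K = 1/64.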